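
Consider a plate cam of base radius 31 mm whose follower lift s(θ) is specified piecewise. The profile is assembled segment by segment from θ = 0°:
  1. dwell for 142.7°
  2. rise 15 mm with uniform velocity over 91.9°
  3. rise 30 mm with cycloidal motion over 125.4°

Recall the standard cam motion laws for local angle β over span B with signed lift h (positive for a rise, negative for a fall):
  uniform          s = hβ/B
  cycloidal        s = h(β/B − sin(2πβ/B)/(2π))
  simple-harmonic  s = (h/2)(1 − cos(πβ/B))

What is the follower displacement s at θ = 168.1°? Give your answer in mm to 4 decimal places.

seg 1 [0°–142.7°] dwell: s stays 0.0000
seg 2 [142.7°–234.6°] uniform, h=15: θ=168.1° here. β=25.4, B=91.9. 15·25.4/91.9 = 4.1458 → s = 4.1458

4.1458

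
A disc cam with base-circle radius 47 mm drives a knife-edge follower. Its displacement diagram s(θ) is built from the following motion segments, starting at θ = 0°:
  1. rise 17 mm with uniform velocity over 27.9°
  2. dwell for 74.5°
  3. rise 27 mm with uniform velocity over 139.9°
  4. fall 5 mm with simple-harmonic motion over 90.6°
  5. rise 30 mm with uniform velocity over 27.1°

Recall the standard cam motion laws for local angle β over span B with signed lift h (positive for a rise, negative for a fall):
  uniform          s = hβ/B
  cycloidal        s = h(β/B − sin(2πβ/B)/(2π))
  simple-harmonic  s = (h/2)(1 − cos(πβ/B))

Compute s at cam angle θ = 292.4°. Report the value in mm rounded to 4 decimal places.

seg 1 [0°–27.9°] uniform, h=17: full span → s += 17 → s = 17.0000
seg 2 [27.9°–102.4°] dwell: s stays 17.0000
seg 3 [102.4°–242.3°] uniform, h=27: full span → s += 27 → s = 44.0000
seg 4 [242.3°–332.9°] simple-harmonic, h=-5: θ=292.4° here. β=50.1, B=90.6. -5/2·(1 − cos(π·0.5530)) = -2.9142 → s = 41.0858

41.0858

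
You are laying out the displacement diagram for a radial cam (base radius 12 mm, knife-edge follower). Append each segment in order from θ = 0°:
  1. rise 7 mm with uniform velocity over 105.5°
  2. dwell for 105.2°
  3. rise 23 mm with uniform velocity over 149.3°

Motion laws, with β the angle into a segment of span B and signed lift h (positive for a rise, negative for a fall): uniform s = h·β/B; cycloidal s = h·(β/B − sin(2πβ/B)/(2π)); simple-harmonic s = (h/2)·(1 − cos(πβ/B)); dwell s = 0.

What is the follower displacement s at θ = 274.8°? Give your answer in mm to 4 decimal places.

seg 1 [0°–105.5°] uniform, h=7: full span → s += 7 → s = 7.0000
seg 2 [105.5°–210.7°] dwell: s stays 7.0000
seg 3 [210.7°–360°] uniform, h=23: θ=274.8° here. β=64.1, B=149.3. 23·64.1/149.3 = 9.8747 → s = 16.8747

16.8747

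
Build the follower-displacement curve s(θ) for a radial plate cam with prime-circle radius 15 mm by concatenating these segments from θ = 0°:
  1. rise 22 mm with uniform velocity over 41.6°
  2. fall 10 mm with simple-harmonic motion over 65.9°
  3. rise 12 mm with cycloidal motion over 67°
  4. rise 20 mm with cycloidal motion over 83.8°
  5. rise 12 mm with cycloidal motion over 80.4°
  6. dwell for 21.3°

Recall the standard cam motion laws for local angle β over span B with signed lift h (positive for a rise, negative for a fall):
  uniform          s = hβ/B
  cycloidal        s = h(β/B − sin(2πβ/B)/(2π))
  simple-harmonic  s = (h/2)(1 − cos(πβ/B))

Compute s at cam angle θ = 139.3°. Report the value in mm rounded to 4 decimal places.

seg 1 [0°–41.6°] uniform, h=22: full span → s += 22 → s = 22.0000
seg 2 [41.6°–107.5°] simple-harmonic, h=-10: full span → s += -10 → s = 12.0000
seg 3 [107.5°–174.5°] cycloidal, h=12: θ=139.3° here. β=31.8, B=67. 12·(0.4746 − sin(2π·0.4746)/(2π)) = 5.3923 → s = 17.3923

17.3923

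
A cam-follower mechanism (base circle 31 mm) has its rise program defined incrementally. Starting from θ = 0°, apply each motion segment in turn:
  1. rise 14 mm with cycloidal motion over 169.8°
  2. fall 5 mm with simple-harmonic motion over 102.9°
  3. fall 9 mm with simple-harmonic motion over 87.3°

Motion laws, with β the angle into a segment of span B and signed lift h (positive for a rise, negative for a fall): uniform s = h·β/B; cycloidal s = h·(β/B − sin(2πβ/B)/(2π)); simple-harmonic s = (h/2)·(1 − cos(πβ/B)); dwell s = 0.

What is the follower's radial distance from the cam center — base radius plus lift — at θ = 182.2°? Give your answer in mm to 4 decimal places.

seg 1 [0°–169.8°] cycloidal, h=14: full span → s += 14 → s = 14.0000
seg 2 [169.8°–272.7°] simple-harmonic, h=-5: θ=182.2° here. β=12.4, B=102.9. -5/2·(1 − cos(π·0.1205)) = -0.1770 → s = 13.8230
radial distance = base radius + s = 31 + 13.8230 = 44.8230

44.8230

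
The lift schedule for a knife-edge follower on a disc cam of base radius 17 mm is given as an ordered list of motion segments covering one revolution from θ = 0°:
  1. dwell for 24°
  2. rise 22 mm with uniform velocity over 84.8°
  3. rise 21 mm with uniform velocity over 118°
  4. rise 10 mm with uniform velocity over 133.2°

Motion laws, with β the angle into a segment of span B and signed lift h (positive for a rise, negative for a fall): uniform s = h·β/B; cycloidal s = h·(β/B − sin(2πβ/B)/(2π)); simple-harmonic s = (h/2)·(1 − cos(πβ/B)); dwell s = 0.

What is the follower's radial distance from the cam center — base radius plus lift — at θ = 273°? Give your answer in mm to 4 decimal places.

seg 1 [0°–24°] dwell: s stays 0.0000
seg 2 [24°–108.8°] uniform, h=22: full span → s += 22 → s = 22.0000
seg 3 [108.8°–226.8°] uniform, h=21: full span → s += 21 → s = 43.0000
seg 4 [226.8°–360°] uniform, h=10: θ=273° here. β=46.2, B=133.2. 10·46.2/133.2 = 3.4685 → s = 46.4685
radial distance = base radius + s = 17 + 46.4685 = 63.4685

63.4685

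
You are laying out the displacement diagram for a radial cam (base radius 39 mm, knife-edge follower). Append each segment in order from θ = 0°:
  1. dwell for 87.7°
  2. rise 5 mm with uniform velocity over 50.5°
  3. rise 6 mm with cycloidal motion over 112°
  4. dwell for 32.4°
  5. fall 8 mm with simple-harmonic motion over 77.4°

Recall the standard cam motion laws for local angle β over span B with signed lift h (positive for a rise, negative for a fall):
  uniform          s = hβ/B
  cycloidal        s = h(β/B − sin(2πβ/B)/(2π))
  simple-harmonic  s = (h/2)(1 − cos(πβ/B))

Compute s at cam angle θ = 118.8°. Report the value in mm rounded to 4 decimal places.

seg 1 [0°–87.7°] dwell: s stays 0.0000
seg 2 [87.7°–138.2°] uniform, h=5: θ=118.8° here. β=31.1, B=50.5. 5·31.1/50.5 = 3.0792 → s = 3.0792

3.0792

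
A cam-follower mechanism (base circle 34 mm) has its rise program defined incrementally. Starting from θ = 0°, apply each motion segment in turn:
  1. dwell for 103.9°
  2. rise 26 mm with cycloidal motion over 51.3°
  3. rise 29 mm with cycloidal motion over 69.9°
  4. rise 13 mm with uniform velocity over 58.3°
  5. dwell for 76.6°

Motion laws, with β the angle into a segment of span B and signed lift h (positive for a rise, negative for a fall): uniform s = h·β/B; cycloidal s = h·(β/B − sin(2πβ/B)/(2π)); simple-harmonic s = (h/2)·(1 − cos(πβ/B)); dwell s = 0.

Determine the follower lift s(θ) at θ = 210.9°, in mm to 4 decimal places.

seg 1 [0°–103.9°] dwell: s stays 0.0000
seg 2 [103.9°–155.2°] cycloidal, h=26: full span → s += 26 → s = 26.0000
seg 3 [155.2°–225.1°] cycloidal, h=29: θ=210.9° here. β=55.7, B=69.9. 29·(0.7969 − sin(2π·0.7969)/(2π)) = 27.5257 → s = 53.5257

53.5257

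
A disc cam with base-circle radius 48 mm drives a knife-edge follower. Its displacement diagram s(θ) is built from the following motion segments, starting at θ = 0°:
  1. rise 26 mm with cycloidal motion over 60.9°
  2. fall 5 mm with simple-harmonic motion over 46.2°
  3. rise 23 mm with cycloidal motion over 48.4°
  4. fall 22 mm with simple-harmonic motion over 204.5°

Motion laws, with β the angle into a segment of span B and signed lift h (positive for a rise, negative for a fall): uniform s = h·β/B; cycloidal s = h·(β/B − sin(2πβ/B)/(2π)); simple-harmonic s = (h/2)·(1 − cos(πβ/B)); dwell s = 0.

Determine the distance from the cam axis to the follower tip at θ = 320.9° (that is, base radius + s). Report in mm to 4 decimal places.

seg 1 [0°–60.9°] cycloidal, h=26: full span → s += 26 → s = 26.0000
seg 2 [60.9°–107.1°] simple-harmonic, h=-5: full span → s += -5 → s = 21.0000
seg 3 [107.1°–155.5°] cycloidal, h=23: full span → s += 23 → s = 44.0000
seg 4 [155.5°–360°] simple-harmonic, h=-22: θ=320.9° here. β=165.4, B=204.5. -22/2·(1 − cos(π·0.8088)) = -20.0746 → s = 23.9254
radial distance = base radius + s = 48 + 23.9254 = 71.9254

71.9254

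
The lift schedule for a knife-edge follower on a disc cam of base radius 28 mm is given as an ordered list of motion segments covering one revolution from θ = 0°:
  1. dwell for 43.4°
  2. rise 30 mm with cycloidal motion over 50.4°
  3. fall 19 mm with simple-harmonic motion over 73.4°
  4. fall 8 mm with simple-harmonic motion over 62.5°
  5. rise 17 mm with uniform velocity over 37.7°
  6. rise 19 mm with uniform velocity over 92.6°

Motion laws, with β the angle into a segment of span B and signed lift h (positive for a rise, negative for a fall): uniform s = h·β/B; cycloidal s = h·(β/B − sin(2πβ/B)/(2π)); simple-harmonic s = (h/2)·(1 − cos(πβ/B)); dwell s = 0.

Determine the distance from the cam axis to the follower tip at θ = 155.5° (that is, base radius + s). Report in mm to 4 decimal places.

seg 1 [0°–43.4°] dwell: s stays 0.0000
seg 2 [43.4°–93.8°] cycloidal, h=30: full span → s += 30 → s = 30.0000
seg 3 [93.8°–167.2°] simple-harmonic, h=-19: θ=155.5° here. β=61.7, B=73.4. -19/2·(1 − cos(π·0.8406)) = -17.8335 → s = 12.1665
radial distance = base radius + s = 28 + 12.1665 = 40.1665

40.1665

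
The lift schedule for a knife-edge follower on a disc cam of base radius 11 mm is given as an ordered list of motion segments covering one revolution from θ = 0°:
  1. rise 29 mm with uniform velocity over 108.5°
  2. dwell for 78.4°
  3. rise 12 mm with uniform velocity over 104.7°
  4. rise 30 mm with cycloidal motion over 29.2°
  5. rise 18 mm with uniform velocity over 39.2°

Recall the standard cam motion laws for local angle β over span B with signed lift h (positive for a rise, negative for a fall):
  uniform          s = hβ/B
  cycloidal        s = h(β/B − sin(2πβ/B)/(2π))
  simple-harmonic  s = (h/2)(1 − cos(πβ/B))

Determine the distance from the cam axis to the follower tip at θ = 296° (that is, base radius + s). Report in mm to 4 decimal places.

seg 1 [0°–108.5°] uniform, h=29: full span → s += 29 → s = 29.0000
seg 2 [108.5°–186.9°] dwell: s stays 29.0000
seg 3 [186.9°–291.6°] uniform, h=12: full span → s += 12 → s = 41.0000
seg 4 [291.6°–320.8°] cycloidal, h=30: θ=296° here. β=4.4, B=29.2. 30·(0.1507 − sin(2π·0.1507)/(2π)) = 0.6457 → s = 41.6457
radial distance = base radius + s = 11 + 41.6457 = 52.6457

52.6457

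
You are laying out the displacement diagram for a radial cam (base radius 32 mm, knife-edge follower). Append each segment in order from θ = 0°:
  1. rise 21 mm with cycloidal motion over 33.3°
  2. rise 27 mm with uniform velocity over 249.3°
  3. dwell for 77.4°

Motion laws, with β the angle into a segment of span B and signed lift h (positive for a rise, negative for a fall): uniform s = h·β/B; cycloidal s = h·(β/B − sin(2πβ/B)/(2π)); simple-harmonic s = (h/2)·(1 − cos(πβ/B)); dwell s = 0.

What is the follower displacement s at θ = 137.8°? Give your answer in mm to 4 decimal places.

seg 1 [0°–33.3°] cycloidal, h=21: full span → s += 21 → s = 21.0000
seg 2 [33.3°–282.6°] uniform, h=27: θ=137.8° here. β=104.5, B=249.3. 27·104.5/249.3 = 11.3177 → s = 32.3177

32.3177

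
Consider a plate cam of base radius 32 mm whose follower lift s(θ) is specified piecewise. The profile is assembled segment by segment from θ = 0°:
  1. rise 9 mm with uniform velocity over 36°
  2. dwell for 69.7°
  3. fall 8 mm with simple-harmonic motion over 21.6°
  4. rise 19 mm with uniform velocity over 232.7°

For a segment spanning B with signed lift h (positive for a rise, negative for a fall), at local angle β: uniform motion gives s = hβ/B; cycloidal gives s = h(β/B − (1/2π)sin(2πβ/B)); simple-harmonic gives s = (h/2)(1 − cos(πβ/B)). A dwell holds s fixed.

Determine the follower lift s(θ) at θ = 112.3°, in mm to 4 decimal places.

seg 1 [0°–36°] uniform, h=9: full span → s += 9 → s = 9.0000
seg 2 [36°–105.7°] dwell: s stays 9.0000
seg 3 [105.7°–127.3°] simple-harmonic, h=-8: θ=112.3° here. β=6.6, B=21.6. -8/2·(1 − cos(π·0.3056)) = -1.7057 → s = 7.2943

7.2943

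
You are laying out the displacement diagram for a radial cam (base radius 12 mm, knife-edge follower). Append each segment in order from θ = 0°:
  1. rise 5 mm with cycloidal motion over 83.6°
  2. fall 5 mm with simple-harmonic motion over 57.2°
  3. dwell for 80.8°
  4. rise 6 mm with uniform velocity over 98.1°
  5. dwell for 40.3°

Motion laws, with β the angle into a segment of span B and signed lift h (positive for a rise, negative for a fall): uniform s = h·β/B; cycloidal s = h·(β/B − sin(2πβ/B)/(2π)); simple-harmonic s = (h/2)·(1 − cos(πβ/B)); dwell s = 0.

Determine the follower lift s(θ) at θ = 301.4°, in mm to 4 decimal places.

seg 1 [0°–83.6°] cycloidal, h=5: full span → s += 5 → s = 5.0000
seg 2 [83.6°–140.8°] simple-harmonic, h=-5: full span → s += -5 → s = 0.0000
seg 3 [140.8°–221.6°] dwell: s stays 0.0000
seg 4 [221.6°–319.7°] uniform, h=6: θ=301.4° here. β=79.8, B=98.1. 6·79.8/98.1 = 4.8807 → s = 4.8807

4.8807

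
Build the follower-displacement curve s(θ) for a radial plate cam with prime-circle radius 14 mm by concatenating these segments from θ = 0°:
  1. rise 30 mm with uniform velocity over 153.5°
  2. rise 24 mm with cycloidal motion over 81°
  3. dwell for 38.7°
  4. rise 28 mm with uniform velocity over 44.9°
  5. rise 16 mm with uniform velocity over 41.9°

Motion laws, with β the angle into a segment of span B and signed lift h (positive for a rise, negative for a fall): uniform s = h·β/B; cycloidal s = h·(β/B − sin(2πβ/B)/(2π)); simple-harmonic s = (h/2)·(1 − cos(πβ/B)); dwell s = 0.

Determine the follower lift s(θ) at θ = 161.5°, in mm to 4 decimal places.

seg 1 [0°–153.5°] uniform, h=30: full span → s += 30 → s = 30.0000
seg 2 [153.5°–234.5°] cycloidal, h=24: θ=161.5° here. β=8, B=81. 24·(0.0988 − sin(2π·0.0988)/(2π)) = 0.1492 → s = 30.1492

30.1492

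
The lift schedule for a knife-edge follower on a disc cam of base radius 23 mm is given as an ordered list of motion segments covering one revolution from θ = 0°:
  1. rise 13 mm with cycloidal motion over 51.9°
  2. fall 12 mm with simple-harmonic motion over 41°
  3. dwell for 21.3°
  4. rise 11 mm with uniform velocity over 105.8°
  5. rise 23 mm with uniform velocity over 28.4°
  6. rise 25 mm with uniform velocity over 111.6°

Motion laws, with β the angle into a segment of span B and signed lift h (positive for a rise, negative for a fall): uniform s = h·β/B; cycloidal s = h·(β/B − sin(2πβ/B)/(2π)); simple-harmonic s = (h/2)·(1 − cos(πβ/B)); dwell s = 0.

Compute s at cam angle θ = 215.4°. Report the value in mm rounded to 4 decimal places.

seg 1 [0°–51.9°] cycloidal, h=13: full span → s += 13 → s = 13.0000
seg 2 [51.9°–92.9°] simple-harmonic, h=-12: full span → s += -12 → s = 1.0000
seg 3 [92.9°–114.2°] dwell: s stays 1.0000
seg 4 [114.2°–220°] uniform, h=11: θ=215.4° here. β=101.2, B=105.8. 11·101.2/105.8 = 10.5217 → s = 11.5217

11.5217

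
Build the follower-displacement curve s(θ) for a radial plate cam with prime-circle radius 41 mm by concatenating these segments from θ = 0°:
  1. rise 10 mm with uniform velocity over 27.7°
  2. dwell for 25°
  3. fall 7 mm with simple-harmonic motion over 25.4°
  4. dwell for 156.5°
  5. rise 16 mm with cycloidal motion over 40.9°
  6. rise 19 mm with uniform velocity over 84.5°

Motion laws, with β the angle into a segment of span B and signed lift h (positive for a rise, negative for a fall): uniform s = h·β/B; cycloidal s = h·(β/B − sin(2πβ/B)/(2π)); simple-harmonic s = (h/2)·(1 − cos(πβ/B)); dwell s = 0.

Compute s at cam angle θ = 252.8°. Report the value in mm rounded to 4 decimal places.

seg 1 [0°–27.7°] uniform, h=10: full span → s += 10 → s = 10.0000
seg 2 [27.7°–52.7°] dwell: s stays 10.0000
seg 3 [52.7°–78.1°] simple-harmonic, h=-7: full span → s += -7 → s = 3.0000
seg 4 [78.1°–234.6°] dwell: s stays 3.0000
seg 5 [234.6°–275.5°] cycloidal, h=16: θ=252.8° here. β=18.2, B=40.9. 16·(0.4450 − sin(2π·0.4450)/(2π)) = 6.2570 → s = 9.2570

9.2570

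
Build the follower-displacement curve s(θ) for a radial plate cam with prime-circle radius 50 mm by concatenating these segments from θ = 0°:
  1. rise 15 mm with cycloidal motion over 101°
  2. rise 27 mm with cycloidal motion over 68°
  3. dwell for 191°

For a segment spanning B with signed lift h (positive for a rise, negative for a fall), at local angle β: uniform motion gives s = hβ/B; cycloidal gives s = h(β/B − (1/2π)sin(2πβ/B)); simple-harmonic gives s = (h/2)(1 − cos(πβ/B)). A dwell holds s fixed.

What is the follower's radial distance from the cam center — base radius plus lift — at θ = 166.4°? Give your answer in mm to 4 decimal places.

seg 1 [0°–101°] cycloidal, h=15: full span → s += 15 → s = 15.0000
seg 2 [101°–169°] cycloidal, h=27: θ=166.4° here. β=65.4, B=68. 27·(0.9618 − sin(2π·0.9618)/(2π)) = 26.9901 → s = 41.9901
radial distance = base radius + s = 50 + 41.9901 = 91.9901

91.9901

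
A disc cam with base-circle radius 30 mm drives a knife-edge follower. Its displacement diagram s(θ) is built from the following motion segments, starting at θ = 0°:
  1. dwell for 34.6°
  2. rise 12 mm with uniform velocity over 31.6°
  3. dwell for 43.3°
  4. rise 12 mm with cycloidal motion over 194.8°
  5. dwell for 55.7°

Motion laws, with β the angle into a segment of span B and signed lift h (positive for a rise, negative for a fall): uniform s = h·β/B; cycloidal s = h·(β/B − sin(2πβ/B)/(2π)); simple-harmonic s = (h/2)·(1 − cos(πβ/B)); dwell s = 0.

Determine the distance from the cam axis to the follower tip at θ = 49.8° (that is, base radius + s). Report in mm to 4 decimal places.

seg 1 [0°–34.6°] dwell: s stays 0.0000
seg 2 [34.6°–66.2°] uniform, h=12: θ=49.8° here. β=15.2, B=31.6. 12·15.2/31.6 = 5.7722 → s = 5.7722
radial distance = base radius + s = 30 + 5.7722 = 35.7722

35.7722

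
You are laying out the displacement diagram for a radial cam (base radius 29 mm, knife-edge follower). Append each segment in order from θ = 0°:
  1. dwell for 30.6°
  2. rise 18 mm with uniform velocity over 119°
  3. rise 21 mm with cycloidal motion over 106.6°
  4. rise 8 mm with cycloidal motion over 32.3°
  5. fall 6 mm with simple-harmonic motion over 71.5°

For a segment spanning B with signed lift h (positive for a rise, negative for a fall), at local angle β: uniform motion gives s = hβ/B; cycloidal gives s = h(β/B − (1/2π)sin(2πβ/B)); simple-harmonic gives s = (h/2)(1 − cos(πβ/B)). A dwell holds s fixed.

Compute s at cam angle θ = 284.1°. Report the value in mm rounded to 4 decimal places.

seg 1 [0°–30.6°] dwell: s stays 0.0000
seg 2 [30.6°–149.6°] uniform, h=18: full span → s += 18 → s = 18.0000
seg 3 [149.6°–256.2°] cycloidal, h=21: full span → s += 21 → s = 39.0000
seg 4 [256.2°–288.5°] cycloidal, h=8: θ=284.1° here. β=27.9, B=32.3. 8·(0.8638 − sin(2π·0.8638)/(2π)) = 7.8717 → s = 46.8717

46.8717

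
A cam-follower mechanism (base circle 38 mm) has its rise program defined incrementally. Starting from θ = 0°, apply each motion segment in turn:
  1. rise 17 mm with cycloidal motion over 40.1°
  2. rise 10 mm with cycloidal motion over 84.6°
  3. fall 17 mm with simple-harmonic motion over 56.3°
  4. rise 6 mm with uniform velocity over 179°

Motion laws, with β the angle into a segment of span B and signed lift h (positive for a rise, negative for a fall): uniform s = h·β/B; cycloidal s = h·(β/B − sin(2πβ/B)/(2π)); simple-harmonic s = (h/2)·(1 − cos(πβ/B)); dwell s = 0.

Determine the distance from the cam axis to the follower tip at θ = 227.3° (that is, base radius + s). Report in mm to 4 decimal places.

seg 1 [0°–40.1°] cycloidal, h=17: full span → s += 17 → s = 17.0000
seg 2 [40.1°–124.7°] cycloidal, h=10: full span → s += 10 → s = 27.0000
seg 3 [124.7°–181°] simple-harmonic, h=-17: full span → s += -17 → s = 10.0000
seg 4 [181°–360°] uniform, h=6: θ=227.3° here. β=46.3, B=179. 6·46.3/179 = 1.5520 → s = 11.5520
radial distance = base radius + s = 38 + 11.5520 = 49.5520

49.5520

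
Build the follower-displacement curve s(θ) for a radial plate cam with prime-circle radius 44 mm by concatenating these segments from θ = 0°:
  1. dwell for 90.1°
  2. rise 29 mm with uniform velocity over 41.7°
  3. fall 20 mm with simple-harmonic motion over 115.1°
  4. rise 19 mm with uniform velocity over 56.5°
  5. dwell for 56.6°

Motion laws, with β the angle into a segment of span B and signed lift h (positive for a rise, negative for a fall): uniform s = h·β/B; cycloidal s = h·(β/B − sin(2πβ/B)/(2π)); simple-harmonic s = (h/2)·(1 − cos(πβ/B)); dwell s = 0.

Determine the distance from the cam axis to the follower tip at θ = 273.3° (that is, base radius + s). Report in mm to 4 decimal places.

seg 1 [0°–90.1°] dwell: s stays 0.0000
seg 2 [90.1°–131.8°] uniform, h=29: full span → s += 29 → s = 29.0000
seg 3 [131.8°–246.9°] simple-harmonic, h=-20: full span → s += -20 → s = 9.0000
seg 4 [246.9°–303.4°] uniform, h=19: θ=273.3° here. β=26.4, B=56.5. 19·26.4/56.5 = 8.8779 → s = 17.8779
radial distance = base radius + s = 44 + 17.8779 = 61.8779

61.8779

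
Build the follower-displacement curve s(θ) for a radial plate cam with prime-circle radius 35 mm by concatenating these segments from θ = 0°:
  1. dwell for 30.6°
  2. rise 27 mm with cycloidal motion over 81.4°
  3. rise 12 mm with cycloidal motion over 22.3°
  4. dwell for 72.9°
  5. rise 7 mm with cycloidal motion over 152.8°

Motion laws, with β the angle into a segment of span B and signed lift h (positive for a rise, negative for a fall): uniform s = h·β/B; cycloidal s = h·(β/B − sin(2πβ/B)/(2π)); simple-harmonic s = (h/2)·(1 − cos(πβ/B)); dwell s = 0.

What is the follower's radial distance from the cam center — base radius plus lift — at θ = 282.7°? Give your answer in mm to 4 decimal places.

seg 1 [0°–30.6°] dwell: s stays 0.0000
seg 2 [30.6°–112°] cycloidal, h=27: full span → s += 27 → s = 27.0000
seg 3 [112°–134.3°] cycloidal, h=12: full span → s += 12 → s = 39.0000
seg 4 [134.3°–207.2°] dwell: s stays 39.0000
seg 5 [207.2°–360°] cycloidal, h=7: θ=282.7° here. β=75.5, B=152.8. 7·(0.4941 − sin(2π·0.4941)/(2π)) = 3.4175 → s = 42.4175
radial distance = base radius + s = 35 + 42.4175 = 77.4175

77.4175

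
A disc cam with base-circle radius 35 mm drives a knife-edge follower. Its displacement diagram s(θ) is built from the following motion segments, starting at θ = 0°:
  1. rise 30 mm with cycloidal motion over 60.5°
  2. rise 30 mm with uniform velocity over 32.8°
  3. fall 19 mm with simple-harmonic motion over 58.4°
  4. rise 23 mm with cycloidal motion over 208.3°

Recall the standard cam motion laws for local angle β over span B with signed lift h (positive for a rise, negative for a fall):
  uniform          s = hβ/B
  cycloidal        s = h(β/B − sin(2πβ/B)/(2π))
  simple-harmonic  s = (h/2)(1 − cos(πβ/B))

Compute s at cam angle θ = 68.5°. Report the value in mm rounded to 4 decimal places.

seg 1 [0°–60.5°] cycloidal, h=30: full span → s += 30 → s = 30.0000
seg 2 [60.5°–93.3°] uniform, h=30: θ=68.5° here. β=8, B=32.8. 30·8/32.8 = 7.3171 → s = 37.3171

37.3171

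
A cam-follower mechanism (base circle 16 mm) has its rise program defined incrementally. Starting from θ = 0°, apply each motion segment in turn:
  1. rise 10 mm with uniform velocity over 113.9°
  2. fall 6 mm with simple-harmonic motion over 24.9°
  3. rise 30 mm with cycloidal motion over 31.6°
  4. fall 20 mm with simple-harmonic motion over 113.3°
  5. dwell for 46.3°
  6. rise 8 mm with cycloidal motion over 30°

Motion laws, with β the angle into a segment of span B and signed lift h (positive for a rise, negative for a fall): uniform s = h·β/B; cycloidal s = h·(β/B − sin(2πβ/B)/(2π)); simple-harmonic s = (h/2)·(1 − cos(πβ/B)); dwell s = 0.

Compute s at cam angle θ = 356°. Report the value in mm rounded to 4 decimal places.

seg 1 [0°–113.9°] uniform, h=10: full span → s += 10 → s = 10.0000
seg 2 [113.9°–138.8°] simple-harmonic, h=-6: full span → s += -6 → s = 4.0000
seg 3 [138.8°–170.4°] cycloidal, h=30: full span → s += 30 → s = 34.0000
seg 4 [170.4°–283.7°] simple-harmonic, h=-20: full span → s += -20 → s = 14.0000
seg 5 [283.7°–330°] dwell: s stays 14.0000
seg 6 [330°–360°] cycloidal, h=8: θ=356° here. β=26, B=30. 8·(0.8667 − sin(2π·0.8667)/(2π)) = 7.8795 → s = 21.8795

21.8795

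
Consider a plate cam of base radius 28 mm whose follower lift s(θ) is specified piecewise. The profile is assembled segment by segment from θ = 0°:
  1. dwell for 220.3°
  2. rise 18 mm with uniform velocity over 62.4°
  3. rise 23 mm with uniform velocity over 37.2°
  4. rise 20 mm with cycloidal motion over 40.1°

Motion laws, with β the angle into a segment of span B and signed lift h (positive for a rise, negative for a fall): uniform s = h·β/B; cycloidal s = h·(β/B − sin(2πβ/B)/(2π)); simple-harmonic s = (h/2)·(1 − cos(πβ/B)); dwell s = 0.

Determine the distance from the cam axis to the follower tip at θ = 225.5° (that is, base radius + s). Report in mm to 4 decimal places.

seg 1 [0°–220.3°] dwell: s stays 0.0000
seg 2 [220.3°–282.7°] uniform, h=18: θ=225.5° here. β=5.2, B=62.4. 18·5.2/62.4 = 1.5000 → s = 1.5000
radial distance = base radius + s = 28 + 1.5000 = 29.5000

29.5000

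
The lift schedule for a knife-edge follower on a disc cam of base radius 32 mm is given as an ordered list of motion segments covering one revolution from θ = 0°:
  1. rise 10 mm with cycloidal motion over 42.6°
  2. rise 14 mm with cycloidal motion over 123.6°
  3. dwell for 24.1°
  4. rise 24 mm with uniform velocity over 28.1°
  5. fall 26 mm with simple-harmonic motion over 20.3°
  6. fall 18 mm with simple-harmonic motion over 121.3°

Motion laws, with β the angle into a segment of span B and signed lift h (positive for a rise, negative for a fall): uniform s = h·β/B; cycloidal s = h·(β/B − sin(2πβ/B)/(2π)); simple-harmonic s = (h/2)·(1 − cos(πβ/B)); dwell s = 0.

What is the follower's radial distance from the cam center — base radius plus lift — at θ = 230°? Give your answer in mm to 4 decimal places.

seg 1 [0°–42.6°] cycloidal, h=10: full span → s += 10 → s = 10.0000
seg 2 [42.6°–166.2°] cycloidal, h=14: full span → s += 14 → s = 24.0000
seg 3 [166.2°–190.3°] dwell: s stays 24.0000
seg 4 [190.3°–218.4°] uniform, h=24: full span → s += 24 → s = 48.0000
seg 5 [218.4°–238.7°] simple-harmonic, h=-26: θ=230° here. β=11.6, B=20.3. -26/2·(1 − cos(π·0.5714)) = -15.8928 → s = 32.1072
radial distance = base radius + s = 32 + 32.1072 = 64.1072

64.1072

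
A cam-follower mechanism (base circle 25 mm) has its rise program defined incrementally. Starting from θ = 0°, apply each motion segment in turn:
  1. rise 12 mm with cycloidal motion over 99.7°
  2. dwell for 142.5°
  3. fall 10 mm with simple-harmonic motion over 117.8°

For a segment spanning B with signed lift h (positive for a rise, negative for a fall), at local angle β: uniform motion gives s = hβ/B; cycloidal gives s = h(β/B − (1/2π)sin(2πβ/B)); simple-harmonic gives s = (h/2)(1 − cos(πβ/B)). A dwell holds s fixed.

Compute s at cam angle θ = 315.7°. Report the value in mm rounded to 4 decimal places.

seg 1 [0°–99.7°] cycloidal, h=12: full span → s += 12 → s = 12.0000
seg 2 [99.7°–242.2°] dwell: s stays 12.0000
seg 3 [242.2°–360°] simple-harmonic, h=-10: θ=315.7° here. β=73.5, B=117.8. -10/2·(1 − cos(π·0.6239)) = -6.8980 → s = 5.1020

5.1020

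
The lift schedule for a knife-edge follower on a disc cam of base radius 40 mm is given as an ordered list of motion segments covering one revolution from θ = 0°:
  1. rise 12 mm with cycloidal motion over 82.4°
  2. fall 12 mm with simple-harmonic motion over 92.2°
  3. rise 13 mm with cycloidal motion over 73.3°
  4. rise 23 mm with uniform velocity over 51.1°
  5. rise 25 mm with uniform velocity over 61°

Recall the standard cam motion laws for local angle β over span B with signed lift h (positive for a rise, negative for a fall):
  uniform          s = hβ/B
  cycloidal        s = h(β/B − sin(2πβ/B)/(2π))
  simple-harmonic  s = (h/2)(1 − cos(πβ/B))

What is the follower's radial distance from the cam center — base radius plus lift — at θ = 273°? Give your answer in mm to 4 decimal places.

seg 1 [0°–82.4°] cycloidal, h=12: full span → s += 12 → s = 12.0000
seg 2 [82.4°–174.6°] simple-harmonic, h=-12: full span → s += -12 → s = 0.0000
seg 3 [174.6°–247.9°] cycloidal, h=13: full span → s += 13 → s = 13.0000
seg 4 [247.9°–299°] uniform, h=23: θ=273° here. β=25.1, B=51.1. 23·25.1/51.1 = 11.2975 → s = 24.2975
radial distance = base radius + s = 40 + 24.2975 = 64.2975

64.2975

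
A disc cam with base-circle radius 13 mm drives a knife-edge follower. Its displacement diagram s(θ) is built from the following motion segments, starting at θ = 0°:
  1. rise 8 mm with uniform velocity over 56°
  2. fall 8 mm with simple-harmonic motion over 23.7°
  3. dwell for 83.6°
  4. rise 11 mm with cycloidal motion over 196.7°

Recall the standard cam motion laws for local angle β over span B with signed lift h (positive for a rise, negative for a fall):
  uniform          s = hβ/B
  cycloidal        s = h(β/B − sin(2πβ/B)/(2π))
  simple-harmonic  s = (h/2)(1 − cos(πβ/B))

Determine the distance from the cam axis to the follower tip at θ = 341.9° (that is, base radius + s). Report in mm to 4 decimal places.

seg 1 [0°–56°] uniform, h=8: full span → s += 8 → s = 8.0000
seg 2 [56°–79.7°] simple-harmonic, h=-8: full span → s += -8 → s = 0.0000
seg 3 [79.7°–163.3°] dwell: s stays 0.0000
seg 4 [163.3°–360°] cycloidal, h=11: θ=341.9° here. β=178.6, B=196.7. 11·(0.9080 − sin(2π·0.9080)/(2π)) = 10.9445 → s = 10.9445
radial distance = base radius + s = 13 + 10.9445 = 23.9445

23.9445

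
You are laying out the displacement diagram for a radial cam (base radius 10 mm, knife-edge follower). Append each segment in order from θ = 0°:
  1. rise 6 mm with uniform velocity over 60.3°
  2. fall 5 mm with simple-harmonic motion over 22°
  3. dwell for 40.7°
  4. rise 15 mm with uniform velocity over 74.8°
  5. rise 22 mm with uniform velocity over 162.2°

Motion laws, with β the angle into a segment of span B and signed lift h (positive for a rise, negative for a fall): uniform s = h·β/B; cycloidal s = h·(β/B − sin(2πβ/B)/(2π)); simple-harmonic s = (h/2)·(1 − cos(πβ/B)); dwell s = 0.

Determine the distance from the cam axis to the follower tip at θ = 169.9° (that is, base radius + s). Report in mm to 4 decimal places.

seg 1 [0°–60.3°] uniform, h=6: full span → s += 6 → s = 6.0000
seg 2 [60.3°–82.3°] simple-harmonic, h=-5: full span → s += -5 → s = 1.0000
seg 3 [82.3°–123°] dwell: s stays 1.0000
seg 4 [123°–197.8°] uniform, h=15: θ=169.9° here. β=46.9, B=74.8. 15·46.9/74.8 = 9.4051 → s = 10.4051
radial distance = base radius + s = 10 + 10.4051 = 20.4051

20.4051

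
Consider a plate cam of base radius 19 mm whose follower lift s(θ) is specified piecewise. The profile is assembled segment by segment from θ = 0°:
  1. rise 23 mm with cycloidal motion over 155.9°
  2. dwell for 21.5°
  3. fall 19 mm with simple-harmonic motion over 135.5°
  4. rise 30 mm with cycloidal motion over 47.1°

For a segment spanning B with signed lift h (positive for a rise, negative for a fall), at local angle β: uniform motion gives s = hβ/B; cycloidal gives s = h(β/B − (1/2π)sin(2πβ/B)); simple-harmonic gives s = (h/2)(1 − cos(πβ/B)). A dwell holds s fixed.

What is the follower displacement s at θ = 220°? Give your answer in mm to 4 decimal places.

seg 1 [0°–155.9°] cycloidal, h=23: full span → s += 23 → s = 23.0000
seg 2 [155.9°–177.4°] dwell: s stays 23.0000
seg 3 [177.4°–312.9°] simple-harmonic, h=-19: θ=220° here. β=42.6, B=135.5. -19/2·(1 − cos(π·0.3144)) = -4.2691 → s = 18.7309

18.7309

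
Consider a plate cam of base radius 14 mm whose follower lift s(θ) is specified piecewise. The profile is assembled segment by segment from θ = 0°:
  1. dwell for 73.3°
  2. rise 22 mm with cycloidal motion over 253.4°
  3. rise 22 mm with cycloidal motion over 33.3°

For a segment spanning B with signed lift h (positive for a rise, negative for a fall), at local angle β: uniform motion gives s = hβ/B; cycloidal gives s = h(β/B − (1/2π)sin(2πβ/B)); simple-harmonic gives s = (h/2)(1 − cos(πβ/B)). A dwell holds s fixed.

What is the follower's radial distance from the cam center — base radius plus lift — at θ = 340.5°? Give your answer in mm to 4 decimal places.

seg 1 [0°–73.3°] dwell: s stays 0.0000
seg 2 [73.3°–326.7°] cycloidal, h=22: full span → s += 22 → s = 22.0000
seg 3 [326.7°–360°] cycloidal, h=22: θ=340.5° here. β=13.8, B=33.3. 22·(0.4144 − sin(2π·0.4144)/(2π)) = 7.3237 → s = 29.3237
radial distance = base radius + s = 14 + 29.3237 = 43.3237

43.3237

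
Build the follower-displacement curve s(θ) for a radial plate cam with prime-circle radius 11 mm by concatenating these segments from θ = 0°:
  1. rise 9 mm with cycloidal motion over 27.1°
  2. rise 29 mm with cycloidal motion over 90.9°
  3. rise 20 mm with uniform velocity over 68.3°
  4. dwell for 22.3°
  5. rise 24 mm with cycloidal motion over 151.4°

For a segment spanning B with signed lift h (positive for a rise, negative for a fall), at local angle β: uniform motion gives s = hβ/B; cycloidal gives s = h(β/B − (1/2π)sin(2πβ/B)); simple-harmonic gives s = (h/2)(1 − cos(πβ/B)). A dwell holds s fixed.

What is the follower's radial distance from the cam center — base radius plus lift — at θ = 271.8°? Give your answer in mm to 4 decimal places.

seg 1 [0°–27.1°] cycloidal, h=9: full span → s += 9 → s = 9.0000
seg 2 [27.1°–118°] cycloidal, h=29: full span → s += 29 → s = 38.0000
seg 3 [118°–186.3°] uniform, h=20: full span → s += 20 → s = 58.0000
seg 4 [186.3°–208.6°] dwell: s stays 58.0000
seg 5 [208.6°–360°] cycloidal, h=24: θ=271.8° here. β=63.2, B=151.4. 24·(0.4174 − sin(2π·0.4174)/(2π)) = 8.1247 → s = 66.1247
radial distance = base radius + s = 11 + 66.1247 = 77.1247

77.1247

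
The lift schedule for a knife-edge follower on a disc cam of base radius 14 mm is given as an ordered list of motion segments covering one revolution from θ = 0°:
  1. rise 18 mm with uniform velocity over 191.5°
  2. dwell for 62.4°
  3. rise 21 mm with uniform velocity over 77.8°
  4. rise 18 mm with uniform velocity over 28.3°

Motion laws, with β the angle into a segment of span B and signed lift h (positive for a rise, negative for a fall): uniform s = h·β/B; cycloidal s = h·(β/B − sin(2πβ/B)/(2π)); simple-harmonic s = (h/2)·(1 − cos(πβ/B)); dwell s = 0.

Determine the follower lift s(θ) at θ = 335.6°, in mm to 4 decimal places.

seg 1 [0°–191.5°] uniform, h=18: full span → s += 18 → s = 18.0000
seg 2 [191.5°–253.9°] dwell: s stays 18.0000
seg 3 [253.9°–331.7°] uniform, h=21: full span → s += 21 → s = 39.0000
seg 4 [331.7°–360°] uniform, h=18: θ=335.6° here. β=3.9, B=28.3. 18·3.9/28.3 = 2.4806 → s = 41.4806

41.4806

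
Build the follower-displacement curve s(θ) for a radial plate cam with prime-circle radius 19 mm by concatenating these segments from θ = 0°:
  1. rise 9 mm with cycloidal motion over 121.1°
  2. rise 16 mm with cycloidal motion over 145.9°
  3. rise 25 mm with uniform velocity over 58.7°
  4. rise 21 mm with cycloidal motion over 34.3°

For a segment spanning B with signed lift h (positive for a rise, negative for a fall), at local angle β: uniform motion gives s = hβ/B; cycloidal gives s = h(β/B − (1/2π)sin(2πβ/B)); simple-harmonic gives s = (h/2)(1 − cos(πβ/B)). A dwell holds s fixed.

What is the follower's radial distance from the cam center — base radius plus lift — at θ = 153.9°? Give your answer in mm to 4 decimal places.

seg 1 [0°–121.1°] cycloidal, h=9: full span → s += 9 → s = 9.0000
seg 2 [121.1°–267°] cycloidal, h=16: θ=153.9° here. β=32.8, B=145.9. 16·(0.2248 − sin(2π·0.2248)/(2π)) = 1.0823 → s = 10.0823
radial distance = base radius + s = 19 + 10.0823 = 29.0823

29.0823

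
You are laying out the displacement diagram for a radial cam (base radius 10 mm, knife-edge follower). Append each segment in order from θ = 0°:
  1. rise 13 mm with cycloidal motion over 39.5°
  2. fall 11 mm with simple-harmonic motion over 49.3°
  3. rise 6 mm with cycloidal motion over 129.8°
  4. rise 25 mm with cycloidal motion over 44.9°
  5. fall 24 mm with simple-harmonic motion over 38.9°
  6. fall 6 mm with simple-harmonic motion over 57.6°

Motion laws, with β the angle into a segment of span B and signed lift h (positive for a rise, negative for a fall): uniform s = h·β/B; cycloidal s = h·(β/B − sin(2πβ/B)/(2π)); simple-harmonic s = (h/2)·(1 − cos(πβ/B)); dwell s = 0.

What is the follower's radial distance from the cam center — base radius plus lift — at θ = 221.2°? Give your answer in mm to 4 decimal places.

seg 1 [0°–39.5°] cycloidal, h=13: full span → s += 13 → s = 13.0000
seg 2 [39.5°–88.8°] simple-harmonic, h=-11: full span → s += -11 → s = 2.0000
seg 3 [88.8°–218.6°] cycloidal, h=6: full span → s += 6 → s = 8.0000
seg 4 [218.6°–263.5°] cycloidal, h=25: θ=221.2° here. β=2.6, B=44.9. 25·(0.0579 − sin(2π·0.0579)/(2π)) = 0.0317 → s = 8.0317
radial distance = base radius + s = 10 + 8.0317 = 18.0317

18.0317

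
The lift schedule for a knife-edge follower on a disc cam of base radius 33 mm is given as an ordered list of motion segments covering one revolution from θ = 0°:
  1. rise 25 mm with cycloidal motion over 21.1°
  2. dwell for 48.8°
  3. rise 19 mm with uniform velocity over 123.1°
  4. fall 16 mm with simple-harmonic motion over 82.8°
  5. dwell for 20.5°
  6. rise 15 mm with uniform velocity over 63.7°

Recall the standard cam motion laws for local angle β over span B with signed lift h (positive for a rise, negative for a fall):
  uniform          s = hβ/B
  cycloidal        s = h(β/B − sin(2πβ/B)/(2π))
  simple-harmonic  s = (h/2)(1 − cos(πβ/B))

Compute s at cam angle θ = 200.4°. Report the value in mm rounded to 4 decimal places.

seg 1 [0°–21.1°] cycloidal, h=25: full span → s += 25 → s = 25.0000
seg 2 [21.1°–69.9°] dwell: s stays 25.0000
seg 3 [69.9°–193°] uniform, h=19: full span → s += 19 → s = 44.0000
seg 4 [193°–275.8°] simple-harmonic, h=-16: θ=200.4° here. β=7.4, B=82.8. -16/2·(1 − cos(π·0.0894)) = -0.3133 → s = 43.6867

43.6867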